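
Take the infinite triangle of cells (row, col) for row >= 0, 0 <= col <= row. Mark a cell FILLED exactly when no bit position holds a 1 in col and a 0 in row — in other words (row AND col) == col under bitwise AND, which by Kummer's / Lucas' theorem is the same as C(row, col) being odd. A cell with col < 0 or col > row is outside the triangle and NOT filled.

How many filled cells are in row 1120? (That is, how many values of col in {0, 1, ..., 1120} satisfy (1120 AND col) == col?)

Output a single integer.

Answer: 8

Derivation:
1120 in binary = 10001100000
popcount(1120) = number of 1-bits in 10001100000 = 3
A col c satisfies (1120 AND c) == c iff every set bit of c is also set in 1120; each of the 3 set bits of 1120 can independently be on or off in c.
count = 2^3 = 8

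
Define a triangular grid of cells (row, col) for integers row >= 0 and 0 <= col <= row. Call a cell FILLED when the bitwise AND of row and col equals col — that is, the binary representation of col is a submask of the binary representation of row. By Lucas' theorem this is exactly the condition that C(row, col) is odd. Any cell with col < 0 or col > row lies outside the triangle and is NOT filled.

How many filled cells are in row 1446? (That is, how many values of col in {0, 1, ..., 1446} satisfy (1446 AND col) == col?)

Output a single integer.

1446 in binary = 10110100110
popcount(1446) = number of 1-bits in 10110100110 = 6
A col c satisfies (1446 AND c) == c iff every set bit of c is also set in 1446; each of the 6 set bits of 1446 can independently be on or off in c.
count = 2^6 = 64

Answer: 64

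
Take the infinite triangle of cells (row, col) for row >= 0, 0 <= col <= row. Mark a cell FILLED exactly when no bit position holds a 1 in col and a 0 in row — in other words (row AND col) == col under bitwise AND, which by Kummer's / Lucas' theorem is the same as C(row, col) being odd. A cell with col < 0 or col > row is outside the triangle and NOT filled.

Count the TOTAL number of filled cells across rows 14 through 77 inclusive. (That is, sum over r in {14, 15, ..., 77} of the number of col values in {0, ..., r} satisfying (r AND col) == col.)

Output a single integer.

r14=1110 pc3: +8 =8
r15=1111 pc4: +16 =24
r16=10000 pc1: +2 =26
r17=10001 pc2: +4 =30
r18=10010 pc2: +4 =34
r19=10011 pc3: +8 =42
r20=10100 pc2: +4 =46
r21=10101 pc3: +8 =54
r22=10110 pc3: +8 =62
r23=10111 pc4: +16 =78
r24=11000 pc2: +4 =82
r25=11001 pc3: +8 =90
r26=11010 pc3: +8 =98
r27=11011 pc4: +16 =114
r28=11100 pc3: +8 =122
r29=11101 pc4: +16 =138
r30=11110 pc4: +16 =154
r31=11111 pc5: +32 =186
r32=100000 pc1: +2 =188
r33=100001 pc2: +4 =192
r34=100010 pc2: +4 =196
r35=100011 pc3: +8 =204
r36=100100 pc2: +4 =208
r37=100101 pc3: +8 =216
r38=100110 pc3: +8 =224
r39=100111 pc4: +16 =240
r40=101000 pc2: +4 =244
r41=101001 pc3: +8 =252
r42=101010 pc3: +8 =260
r43=101011 pc4: +16 =276
r44=101100 pc3: +8 =284
r45=101101 pc4: +16 =300
r46=101110 pc4: +16 =316
r47=101111 pc5: +32 =348
r48=110000 pc2: +4 =352
r49=110001 pc3: +8 =360
r50=110010 pc3: +8 =368
r51=110011 pc4: +16 =384
r52=110100 pc3: +8 =392
r53=110101 pc4: +16 =408
r54=110110 pc4: +16 =424
r55=110111 pc5: +32 =456
r56=111000 pc3: +8 =464
r57=111001 pc4: +16 =480
r58=111010 pc4: +16 =496
r59=111011 pc5: +32 =528
r60=111100 pc4: +16 =544
r61=111101 pc5: +32 =576
r62=111110 pc5: +32 =608
r63=111111 pc6: +64 =672
r64=1000000 pc1: +2 =674
r65=1000001 pc2: +4 =678
r66=1000010 pc2: +4 =682
r67=1000011 pc3: +8 =690
r68=1000100 pc2: +4 =694
r69=1000101 pc3: +8 =702
r70=1000110 pc3: +8 =710
r71=1000111 pc4: +16 =726
r72=1001000 pc2: +4 =730
r73=1001001 pc3: +8 =738
r74=1001010 pc3: +8 =746
r75=1001011 pc4: +16 =762
r76=1001100 pc3: +8 =770
r77=1001101 pc4: +16 =786

Answer: 786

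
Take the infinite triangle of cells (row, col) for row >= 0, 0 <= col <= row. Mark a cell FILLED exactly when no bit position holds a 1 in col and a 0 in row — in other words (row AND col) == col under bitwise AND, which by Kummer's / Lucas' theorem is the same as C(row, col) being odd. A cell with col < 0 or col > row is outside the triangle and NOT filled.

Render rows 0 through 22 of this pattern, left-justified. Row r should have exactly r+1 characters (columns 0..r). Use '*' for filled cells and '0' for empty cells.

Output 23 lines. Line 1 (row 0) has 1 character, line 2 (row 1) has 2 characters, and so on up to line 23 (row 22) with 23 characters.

r0=0: *
r1=1: **
r2=10: *0*
r3=11: ****
r4=100: *000*
r5=101: **00**
r6=110: *0*0*0*
r7=111: ********
r8=1000: *0000000*
r9=1001: **000000**
r10=1010: *0*00000*0*
r11=1011: ****0000****
r12=1100: *000*000*000*
r13=1101: **00**00**00**
r14=1110: *0*0*0*0*0*0*0*
r15=1111: ****************
r16=10000: *000000000000000*
r17=10001: **00000000000000**
r18=10010: *0*0000000000000*0*
r19=10011: ****000000000000****
r20=10100: *000*00000000000*000*
r21=10101: **00**0000000000**00**
r22=10110: *0*0*0*000000000*0*0*0*

Answer: *
**
*0*
****
*000*
**00**
*0*0*0*
********
*0000000*
**000000**
*0*00000*0*
****0000****
*000*000*000*
**00**00**00**
*0*0*0*0*0*0*0*
****************
*000000000000000*
**00000000000000**
*0*0000000000000*0*
****000000000000****
*000*00000000000*000*
**00**0000000000**00**
*0*0*0*000000000*0*0*0*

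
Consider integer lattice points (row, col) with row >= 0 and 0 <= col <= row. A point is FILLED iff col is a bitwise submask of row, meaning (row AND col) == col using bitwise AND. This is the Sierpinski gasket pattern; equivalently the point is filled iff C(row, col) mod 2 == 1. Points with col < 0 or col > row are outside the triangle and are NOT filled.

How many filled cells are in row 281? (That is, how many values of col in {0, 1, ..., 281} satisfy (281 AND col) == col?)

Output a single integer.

Answer: 16

Derivation:
281 in binary = 100011001
popcount(281) = number of 1-bits in 100011001 = 4
A col c satisfies (281 AND c) == c iff every set bit of c is also set in 281; each of the 4 set bits of 281 can independently be on or off in c.
count = 2^4 = 16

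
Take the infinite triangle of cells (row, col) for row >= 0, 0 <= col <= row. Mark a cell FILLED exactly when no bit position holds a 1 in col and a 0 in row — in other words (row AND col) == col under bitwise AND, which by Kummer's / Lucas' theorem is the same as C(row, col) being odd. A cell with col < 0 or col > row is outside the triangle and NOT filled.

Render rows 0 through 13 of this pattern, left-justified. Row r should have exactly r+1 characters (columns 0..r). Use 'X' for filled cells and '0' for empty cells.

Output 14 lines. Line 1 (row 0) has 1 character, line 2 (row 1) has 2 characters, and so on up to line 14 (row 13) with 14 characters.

Answer: X
XX
X0X
XXXX
X000X
XX00XX
X0X0X0X
XXXXXXXX
X0000000X
XX000000XX
X0X00000X0X
XXXX0000XXXX
X000X000X000X
XX00XX00XX00XX

Derivation:
r0=0: X
r1=1: XX
r2=10: X0X
r3=11: XXXX
r4=100: X000X
r5=101: XX00XX
r6=110: X0X0X0X
r7=111: XXXXXXXX
r8=1000: X0000000X
r9=1001: XX000000XX
r10=1010: X0X00000X0X
r11=1011: XXXX0000XXXX
r12=1100: X000X000X000X
r13=1101: XX00XX00XX00XX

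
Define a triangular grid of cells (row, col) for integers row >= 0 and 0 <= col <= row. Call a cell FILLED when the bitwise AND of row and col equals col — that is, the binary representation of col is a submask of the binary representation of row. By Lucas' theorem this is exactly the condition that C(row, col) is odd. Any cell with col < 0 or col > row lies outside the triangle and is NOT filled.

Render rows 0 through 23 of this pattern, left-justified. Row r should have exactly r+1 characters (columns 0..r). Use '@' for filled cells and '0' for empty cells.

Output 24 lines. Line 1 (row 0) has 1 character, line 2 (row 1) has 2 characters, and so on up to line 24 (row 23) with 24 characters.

r0=0: @
r1=1: @@
r2=10: @0@
r3=11: @@@@
r4=100: @000@
r5=101: @@00@@
r6=110: @0@0@0@
r7=111: @@@@@@@@
r8=1000: @0000000@
r9=1001: @@000000@@
r10=1010: @0@00000@0@
r11=1011: @@@@0000@@@@
r12=1100: @000@000@000@
r13=1101: @@00@@00@@00@@
r14=1110: @0@0@0@0@0@0@0@
r15=1111: @@@@@@@@@@@@@@@@
r16=10000: @000000000000000@
r17=10001: @@00000000000000@@
r18=10010: @0@0000000000000@0@
r19=10011: @@@@000000000000@@@@
r20=10100: @000@00000000000@000@
r21=10101: @@00@@0000000000@@00@@
r22=10110: @0@0@0@000000000@0@0@0@
r23=10111: @@@@@@@@00000000@@@@@@@@

Answer: @
@@
@0@
@@@@
@000@
@@00@@
@0@0@0@
@@@@@@@@
@0000000@
@@000000@@
@0@00000@0@
@@@@0000@@@@
@000@000@000@
@@00@@00@@00@@
@0@0@0@0@0@0@0@
@@@@@@@@@@@@@@@@
@000000000000000@
@@00000000000000@@
@0@0000000000000@0@
@@@@000000000000@@@@
@000@00000000000@000@
@@00@@0000000000@@00@@
@0@0@0@000000000@0@0@0@
@@@@@@@@00000000@@@@@@@@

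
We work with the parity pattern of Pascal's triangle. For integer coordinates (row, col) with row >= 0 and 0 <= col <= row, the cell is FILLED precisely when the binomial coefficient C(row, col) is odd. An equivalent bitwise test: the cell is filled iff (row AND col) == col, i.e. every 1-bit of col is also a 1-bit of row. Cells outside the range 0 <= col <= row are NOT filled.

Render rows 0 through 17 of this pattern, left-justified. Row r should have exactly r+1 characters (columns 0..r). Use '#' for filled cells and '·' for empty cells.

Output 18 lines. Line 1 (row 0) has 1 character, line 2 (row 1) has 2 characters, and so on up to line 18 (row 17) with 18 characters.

r0=0: #
r1=1: ##
r2=10: #·#
r3=11: ####
r4=100: #···#
r5=101: ##··##
r6=110: #·#·#·#
r7=111: ########
r8=1000: #·······#
r9=1001: ##······##
r10=1010: #·#·····#·#
r11=1011: ####····####
r12=1100: #···#···#···#
r13=1101: ##··##··##··##
r14=1110: #·#·#·#·#·#·#·#
r15=1111: ################
r16=10000: #···············#
r17=10001: ##··············##

Answer: #
##
#·#
####
#···#
##··##
#·#·#·#
########
#·······#
##······##
#·#·····#·#
####····####
#···#···#···#
##··##··##··##
#·#·#·#·#·#·#·#
################
#···············#
##··············##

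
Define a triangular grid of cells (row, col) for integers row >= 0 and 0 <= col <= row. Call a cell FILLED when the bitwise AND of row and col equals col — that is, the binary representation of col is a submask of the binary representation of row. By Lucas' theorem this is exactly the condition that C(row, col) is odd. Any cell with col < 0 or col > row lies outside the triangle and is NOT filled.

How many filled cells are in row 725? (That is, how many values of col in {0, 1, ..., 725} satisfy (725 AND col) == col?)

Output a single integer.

Answer: 64

Derivation:
725 in binary = 1011010101
popcount(725) = number of 1-bits in 1011010101 = 6
A col c satisfies (725 AND c) == c iff every set bit of c is also set in 725; each of the 6 set bits of 725 can independently be on or off in c.
count = 2^6 = 64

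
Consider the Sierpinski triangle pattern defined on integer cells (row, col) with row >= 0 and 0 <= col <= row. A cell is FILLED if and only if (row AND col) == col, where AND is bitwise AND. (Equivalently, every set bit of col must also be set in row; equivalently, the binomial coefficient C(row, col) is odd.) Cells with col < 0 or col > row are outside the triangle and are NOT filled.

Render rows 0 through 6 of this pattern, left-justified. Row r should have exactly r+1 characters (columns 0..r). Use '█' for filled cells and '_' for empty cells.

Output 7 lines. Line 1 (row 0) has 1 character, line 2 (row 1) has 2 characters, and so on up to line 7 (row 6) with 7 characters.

r0=0: █
r1=1: ██
r2=10: █_█
r3=11: ████
r4=100: █___█
r5=101: ██__██
r6=110: █_█_█_█

Answer: █
██
█_█
████
█___█
██__██
█_█_█_█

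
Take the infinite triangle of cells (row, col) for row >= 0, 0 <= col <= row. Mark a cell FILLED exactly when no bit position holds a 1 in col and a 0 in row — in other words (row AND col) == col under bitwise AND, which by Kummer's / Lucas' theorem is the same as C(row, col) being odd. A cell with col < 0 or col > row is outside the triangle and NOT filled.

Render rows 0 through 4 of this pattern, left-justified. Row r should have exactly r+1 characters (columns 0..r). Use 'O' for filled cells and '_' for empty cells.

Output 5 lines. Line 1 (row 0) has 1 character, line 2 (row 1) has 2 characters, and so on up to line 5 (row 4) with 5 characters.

r0=0: O
r1=1: OO
r2=10: O_O
r3=11: OOOO
r4=100: O___O

Answer: O
OO
O_O
OOOO
O___O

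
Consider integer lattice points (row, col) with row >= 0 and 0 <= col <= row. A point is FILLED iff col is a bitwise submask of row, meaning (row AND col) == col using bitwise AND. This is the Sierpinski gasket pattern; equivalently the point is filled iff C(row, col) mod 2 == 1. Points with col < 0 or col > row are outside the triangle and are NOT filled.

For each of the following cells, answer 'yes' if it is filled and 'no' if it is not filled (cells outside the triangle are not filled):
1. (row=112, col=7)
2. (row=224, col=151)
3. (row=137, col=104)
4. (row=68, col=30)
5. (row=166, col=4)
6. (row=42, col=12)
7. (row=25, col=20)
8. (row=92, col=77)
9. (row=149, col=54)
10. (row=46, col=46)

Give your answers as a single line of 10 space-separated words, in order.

Answer: no no no no yes no no no no yes

Derivation:
(112,7): row=0b1110000, col=0b111, row AND col = 0b0 = 0; 0 != 7 -> empty
(224,151): row=0b11100000, col=0b10010111, row AND col = 0b10000000 = 128; 128 != 151 -> empty
(137,104): row=0b10001001, col=0b1101000, row AND col = 0b1000 = 8; 8 != 104 -> empty
(68,30): row=0b1000100, col=0b11110, row AND col = 0b100 = 4; 4 != 30 -> empty
(166,4): row=0b10100110, col=0b100, row AND col = 0b100 = 4; 4 == 4 -> filled
(42,12): row=0b101010, col=0b1100, row AND col = 0b1000 = 8; 8 != 12 -> empty
(25,20): row=0b11001, col=0b10100, row AND col = 0b10000 = 16; 16 != 20 -> empty
(92,77): row=0b1011100, col=0b1001101, row AND col = 0b1001100 = 76; 76 != 77 -> empty
(149,54): row=0b10010101, col=0b110110, row AND col = 0b10100 = 20; 20 != 54 -> empty
(46,46): row=0b101110, col=0b101110, row AND col = 0b101110 = 46; 46 == 46 -> filled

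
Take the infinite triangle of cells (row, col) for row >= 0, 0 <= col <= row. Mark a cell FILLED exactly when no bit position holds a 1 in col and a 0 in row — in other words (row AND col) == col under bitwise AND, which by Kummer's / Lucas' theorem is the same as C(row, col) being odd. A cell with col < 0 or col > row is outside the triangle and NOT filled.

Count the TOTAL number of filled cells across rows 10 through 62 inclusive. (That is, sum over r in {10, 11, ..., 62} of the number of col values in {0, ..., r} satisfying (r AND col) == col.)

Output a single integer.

Answer: 632

Derivation:
r10=1010 pc2: +4 =4
r11=1011 pc3: +8 =12
r12=1100 pc2: +4 =16
r13=1101 pc3: +8 =24
r14=1110 pc3: +8 =32
r15=1111 pc4: +16 =48
r16=10000 pc1: +2 =50
r17=10001 pc2: +4 =54
r18=10010 pc2: +4 =58
r19=10011 pc3: +8 =66
r20=10100 pc2: +4 =70
r21=10101 pc3: +8 =78
r22=10110 pc3: +8 =86
r23=10111 pc4: +16 =102
r24=11000 pc2: +4 =106
r25=11001 pc3: +8 =114
r26=11010 pc3: +8 =122
r27=11011 pc4: +16 =138
r28=11100 pc3: +8 =146
r29=11101 pc4: +16 =162
r30=11110 pc4: +16 =178
r31=11111 pc5: +32 =210
r32=100000 pc1: +2 =212
r33=100001 pc2: +4 =216
r34=100010 pc2: +4 =220
r35=100011 pc3: +8 =228
r36=100100 pc2: +4 =232
r37=100101 pc3: +8 =240
r38=100110 pc3: +8 =248
r39=100111 pc4: +16 =264
r40=101000 pc2: +4 =268
r41=101001 pc3: +8 =276
r42=101010 pc3: +8 =284
r43=101011 pc4: +16 =300
r44=101100 pc3: +8 =308
r45=101101 pc4: +16 =324
r46=101110 pc4: +16 =340
r47=101111 pc5: +32 =372
r48=110000 pc2: +4 =376
r49=110001 pc3: +8 =384
r50=110010 pc3: +8 =392
r51=110011 pc4: +16 =408
r52=110100 pc3: +8 =416
r53=110101 pc4: +16 =432
r54=110110 pc4: +16 =448
r55=110111 pc5: +32 =480
r56=111000 pc3: +8 =488
r57=111001 pc4: +16 =504
r58=111010 pc4: +16 =520
r59=111011 pc5: +32 =552
r60=111100 pc4: +16 =568
r61=111101 pc5: +32 =600
r62=111110 pc5: +32 =632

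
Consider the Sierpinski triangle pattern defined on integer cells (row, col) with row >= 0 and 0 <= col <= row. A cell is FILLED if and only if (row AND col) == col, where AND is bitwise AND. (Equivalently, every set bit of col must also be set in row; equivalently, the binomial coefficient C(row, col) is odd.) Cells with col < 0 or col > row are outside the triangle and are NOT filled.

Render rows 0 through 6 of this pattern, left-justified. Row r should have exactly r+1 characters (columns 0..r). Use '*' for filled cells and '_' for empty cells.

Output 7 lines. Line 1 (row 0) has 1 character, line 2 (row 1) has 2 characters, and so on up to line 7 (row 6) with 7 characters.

r0=0: *
r1=1: **
r2=10: *_*
r3=11: ****
r4=100: *___*
r5=101: **__**
r6=110: *_*_*_*

Answer: *
**
*_*
****
*___*
**__**
*_*_*_*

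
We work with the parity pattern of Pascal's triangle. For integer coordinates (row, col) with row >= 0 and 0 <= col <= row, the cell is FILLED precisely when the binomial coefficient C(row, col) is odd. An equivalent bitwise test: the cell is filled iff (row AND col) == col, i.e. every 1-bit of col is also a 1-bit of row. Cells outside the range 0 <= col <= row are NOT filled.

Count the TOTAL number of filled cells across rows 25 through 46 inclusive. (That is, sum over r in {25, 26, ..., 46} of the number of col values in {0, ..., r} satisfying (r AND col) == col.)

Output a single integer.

r25=11001 pc3: +8 =8
r26=11010 pc3: +8 =16
r27=11011 pc4: +16 =32
r28=11100 pc3: +8 =40
r29=11101 pc4: +16 =56
r30=11110 pc4: +16 =72
r31=11111 pc5: +32 =104
r32=100000 pc1: +2 =106
r33=100001 pc2: +4 =110
r34=100010 pc2: +4 =114
r35=100011 pc3: +8 =122
r36=100100 pc2: +4 =126
r37=100101 pc3: +8 =134
r38=100110 pc3: +8 =142
r39=100111 pc4: +16 =158
r40=101000 pc2: +4 =162
r41=101001 pc3: +8 =170
r42=101010 pc3: +8 =178
r43=101011 pc4: +16 =194
r44=101100 pc3: +8 =202
r45=101101 pc4: +16 =218
r46=101110 pc4: +16 =234

Answer: 234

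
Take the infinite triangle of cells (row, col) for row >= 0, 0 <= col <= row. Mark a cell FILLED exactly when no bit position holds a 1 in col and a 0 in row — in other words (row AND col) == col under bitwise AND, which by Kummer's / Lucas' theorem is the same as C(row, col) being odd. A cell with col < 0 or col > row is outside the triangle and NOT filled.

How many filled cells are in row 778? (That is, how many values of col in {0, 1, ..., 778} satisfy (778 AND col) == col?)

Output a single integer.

778 in binary = 1100001010
popcount(778) = number of 1-bits in 1100001010 = 4
A col c satisfies (778 AND c) == c iff every set bit of c is also set in 778; each of the 4 set bits of 778 can independently be on or off in c.
count = 2^4 = 16

Answer: 16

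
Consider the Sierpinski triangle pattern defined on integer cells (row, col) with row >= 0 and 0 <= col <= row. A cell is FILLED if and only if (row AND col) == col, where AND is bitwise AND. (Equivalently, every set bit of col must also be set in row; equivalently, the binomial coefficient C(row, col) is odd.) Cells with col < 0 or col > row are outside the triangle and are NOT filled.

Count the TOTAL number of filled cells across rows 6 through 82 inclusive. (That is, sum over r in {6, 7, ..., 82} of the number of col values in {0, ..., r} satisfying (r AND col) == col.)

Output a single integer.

r6=110 pc2: +4 =4
r7=111 pc3: +8 =12
r8=1000 pc1: +2 =14
r9=1001 pc2: +4 =18
r10=1010 pc2: +4 =22
r11=1011 pc3: +8 =30
r12=1100 pc2: +4 =34
r13=1101 pc3: +8 =42
r14=1110 pc3: +8 =50
r15=1111 pc4: +16 =66
r16=10000 pc1: +2 =68
r17=10001 pc2: +4 =72
r18=10010 pc2: +4 =76
r19=10011 pc3: +8 =84
r20=10100 pc2: +4 =88
r21=10101 pc3: +8 =96
r22=10110 pc3: +8 =104
r23=10111 pc4: +16 =120
r24=11000 pc2: +4 =124
r25=11001 pc3: +8 =132
r26=11010 pc3: +8 =140
r27=11011 pc4: +16 =156
r28=11100 pc3: +8 =164
r29=11101 pc4: +16 =180
r30=11110 pc4: +16 =196
r31=11111 pc5: +32 =228
r32=100000 pc1: +2 =230
r33=100001 pc2: +4 =234
r34=100010 pc2: +4 =238
r35=100011 pc3: +8 =246
r36=100100 pc2: +4 =250
r37=100101 pc3: +8 =258
r38=100110 pc3: +8 =266
r39=100111 pc4: +16 =282
r40=101000 pc2: +4 =286
r41=101001 pc3: +8 =294
r42=101010 pc3: +8 =302
r43=101011 pc4: +16 =318
r44=101100 pc3: +8 =326
r45=101101 pc4: +16 =342
r46=101110 pc4: +16 =358
r47=101111 pc5: +32 =390
r48=110000 pc2: +4 =394
r49=110001 pc3: +8 =402
r50=110010 pc3: +8 =410
r51=110011 pc4: +16 =426
r52=110100 pc3: +8 =434
r53=110101 pc4: +16 =450
r54=110110 pc4: +16 =466
r55=110111 pc5: +32 =498
r56=111000 pc3: +8 =506
r57=111001 pc4: +16 =522
r58=111010 pc4: +16 =538
r59=111011 pc5: +32 =570
r60=111100 pc4: +16 =586
r61=111101 pc5: +32 =618
r62=111110 pc5: +32 =650
r63=111111 pc6: +64 =714
r64=1000000 pc1: +2 =716
r65=1000001 pc2: +4 =720
r66=1000010 pc2: +4 =724
r67=1000011 pc3: +8 =732
r68=1000100 pc2: +4 =736
r69=1000101 pc3: +8 =744
r70=1000110 pc3: +8 =752
r71=1000111 pc4: +16 =768
r72=1001000 pc2: +4 =772
r73=1001001 pc3: +8 =780
r74=1001010 pc3: +8 =788
r75=1001011 pc4: +16 =804
r76=1001100 pc3: +8 =812
r77=1001101 pc4: +16 =828
r78=1001110 pc4: +16 =844
r79=1001111 pc5: +32 =876
r80=1010000 pc2: +4 =880
r81=1010001 pc3: +8 =888
r82=1010010 pc3: +8 =896

Answer: 896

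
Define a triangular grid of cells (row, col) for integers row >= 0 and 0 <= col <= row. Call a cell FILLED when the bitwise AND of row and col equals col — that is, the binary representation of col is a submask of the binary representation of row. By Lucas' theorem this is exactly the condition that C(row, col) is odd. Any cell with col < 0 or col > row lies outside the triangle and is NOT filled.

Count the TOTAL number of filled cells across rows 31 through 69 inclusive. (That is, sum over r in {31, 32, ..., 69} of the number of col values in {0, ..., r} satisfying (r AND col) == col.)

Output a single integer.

r31=11111 pc5: +32 =32
r32=100000 pc1: +2 =34
r33=100001 pc2: +4 =38
r34=100010 pc2: +4 =42
r35=100011 pc3: +8 =50
r36=100100 pc2: +4 =54
r37=100101 pc3: +8 =62
r38=100110 pc3: +8 =70
r39=100111 pc4: +16 =86
r40=101000 pc2: +4 =90
r41=101001 pc3: +8 =98
r42=101010 pc3: +8 =106
r43=101011 pc4: +16 =122
r44=101100 pc3: +8 =130
r45=101101 pc4: +16 =146
r46=101110 pc4: +16 =162
r47=101111 pc5: +32 =194
r48=110000 pc2: +4 =198
r49=110001 pc3: +8 =206
r50=110010 pc3: +8 =214
r51=110011 pc4: +16 =230
r52=110100 pc3: +8 =238
r53=110101 pc4: +16 =254
r54=110110 pc4: +16 =270
r55=110111 pc5: +32 =302
r56=111000 pc3: +8 =310
r57=111001 pc4: +16 =326
r58=111010 pc4: +16 =342
r59=111011 pc5: +32 =374
r60=111100 pc4: +16 =390
r61=111101 pc5: +32 =422
r62=111110 pc5: +32 =454
r63=111111 pc6: +64 =518
r64=1000000 pc1: +2 =520
r65=1000001 pc2: +4 =524
r66=1000010 pc2: +4 =528
r67=1000011 pc3: +8 =536
r68=1000100 pc2: +4 =540
r69=1000101 pc3: +8 =548

Answer: 548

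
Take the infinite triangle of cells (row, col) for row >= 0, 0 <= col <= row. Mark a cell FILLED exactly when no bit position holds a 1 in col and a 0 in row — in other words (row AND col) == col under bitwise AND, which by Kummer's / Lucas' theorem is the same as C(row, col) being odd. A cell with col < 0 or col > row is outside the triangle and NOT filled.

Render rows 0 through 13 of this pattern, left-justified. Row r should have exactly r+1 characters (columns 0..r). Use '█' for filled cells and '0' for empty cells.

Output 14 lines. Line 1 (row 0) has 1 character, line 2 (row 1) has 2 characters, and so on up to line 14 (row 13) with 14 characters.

Answer: █
██
█0█
████
█000█
██00██
█0█0█0█
████████
█0000000█
██000000██
█0█00000█0█
████0000████
█000█000█000█
██00██00██00██

Derivation:
r0=0: █
r1=1: ██
r2=10: █0█
r3=11: ████
r4=100: █000█
r5=101: ██00██
r6=110: █0█0█0█
r7=111: ████████
r8=1000: █0000000█
r9=1001: ██000000██
r10=1010: █0█00000█0█
r11=1011: ████0000████
r12=1100: █000█000█000█
r13=1101: ██00██00██00██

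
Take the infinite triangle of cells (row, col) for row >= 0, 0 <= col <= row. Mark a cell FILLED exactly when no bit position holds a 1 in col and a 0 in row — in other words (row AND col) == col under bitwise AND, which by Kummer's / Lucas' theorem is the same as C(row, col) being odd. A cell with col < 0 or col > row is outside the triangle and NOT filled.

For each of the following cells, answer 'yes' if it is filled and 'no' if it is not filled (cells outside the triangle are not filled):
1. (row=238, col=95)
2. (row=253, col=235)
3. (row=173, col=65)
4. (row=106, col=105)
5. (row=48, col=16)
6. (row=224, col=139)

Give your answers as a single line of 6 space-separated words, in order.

Answer: no no no no yes no

Derivation:
(238,95): row=0b11101110, col=0b1011111, row AND col = 0b1001110 = 78; 78 != 95 -> empty
(253,235): row=0b11111101, col=0b11101011, row AND col = 0b11101001 = 233; 233 != 235 -> empty
(173,65): row=0b10101101, col=0b1000001, row AND col = 0b1 = 1; 1 != 65 -> empty
(106,105): row=0b1101010, col=0b1101001, row AND col = 0b1101000 = 104; 104 != 105 -> empty
(48,16): row=0b110000, col=0b10000, row AND col = 0b10000 = 16; 16 == 16 -> filled
(224,139): row=0b11100000, col=0b10001011, row AND col = 0b10000000 = 128; 128 != 139 -> empty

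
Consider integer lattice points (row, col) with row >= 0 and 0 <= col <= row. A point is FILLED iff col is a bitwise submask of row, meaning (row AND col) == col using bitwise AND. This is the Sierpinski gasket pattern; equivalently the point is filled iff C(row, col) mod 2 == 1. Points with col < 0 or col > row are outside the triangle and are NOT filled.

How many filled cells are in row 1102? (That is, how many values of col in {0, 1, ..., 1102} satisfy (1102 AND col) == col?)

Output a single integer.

1102 in binary = 10001001110
popcount(1102) = number of 1-bits in 10001001110 = 5
A col c satisfies (1102 AND c) == c iff every set bit of c is also set in 1102; each of the 5 set bits of 1102 can independently be on or off in c.
count = 2^5 = 32

Answer: 32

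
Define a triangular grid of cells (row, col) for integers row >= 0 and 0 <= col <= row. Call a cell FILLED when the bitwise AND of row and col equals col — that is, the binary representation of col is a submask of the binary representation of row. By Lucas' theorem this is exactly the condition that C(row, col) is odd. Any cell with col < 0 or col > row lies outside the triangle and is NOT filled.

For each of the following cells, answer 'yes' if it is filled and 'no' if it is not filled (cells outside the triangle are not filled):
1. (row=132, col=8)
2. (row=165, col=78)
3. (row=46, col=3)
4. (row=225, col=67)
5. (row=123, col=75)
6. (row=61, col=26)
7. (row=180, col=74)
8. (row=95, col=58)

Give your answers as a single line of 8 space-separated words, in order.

Answer: no no no no yes no no no

Derivation:
(132,8): row=0b10000100, col=0b1000, row AND col = 0b0 = 0; 0 != 8 -> empty
(165,78): row=0b10100101, col=0b1001110, row AND col = 0b100 = 4; 4 != 78 -> empty
(46,3): row=0b101110, col=0b11, row AND col = 0b10 = 2; 2 != 3 -> empty
(225,67): row=0b11100001, col=0b1000011, row AND col = 0b1000001 = 65; 65 != 67 -> empty
(123,75): row=0b1111011, col=0b1001011, row AND col = 0b1001011 = 75; 75 == 75 -> filled
(61,26): row=0b111101, col=0b11010, row AND col = 0b11000 = 24; 24 != 26 -> empty
(180,74): row=0b10110100, col=0b1001010, row AND col = 0b0 = 0; 0 != 74 -> empty
(95,58): row=0b1011111, col=0b111010, row AND col = 0b11010 = 26; 26 != 58 -> empty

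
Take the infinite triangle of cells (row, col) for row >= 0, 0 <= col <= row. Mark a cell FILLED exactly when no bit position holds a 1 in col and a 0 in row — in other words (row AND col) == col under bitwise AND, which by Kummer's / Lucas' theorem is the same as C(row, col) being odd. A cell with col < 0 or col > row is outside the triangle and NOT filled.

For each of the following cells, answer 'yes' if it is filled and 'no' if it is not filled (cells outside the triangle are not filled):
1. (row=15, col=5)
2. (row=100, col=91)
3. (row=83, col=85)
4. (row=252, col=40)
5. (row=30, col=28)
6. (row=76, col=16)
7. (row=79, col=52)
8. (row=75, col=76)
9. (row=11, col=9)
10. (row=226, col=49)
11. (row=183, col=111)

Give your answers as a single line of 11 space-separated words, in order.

(15,5): row=0b1111, col=0b101, row AND col = 0b101 = 5; 5 == 5 -> filled
(100,91): row=0b1100100, col=0b1011011, row AND col = 0b1000000 = 64; 64 != 91 -> empty
(83,85): col outside [0, 83] -> not filled
(252,40): row=0b11111100, col=0b101000, row AND col = 0b101000 = 40; 40 == 40 -> filled
(30,28): row=0b11110, col=0b11100, row AND col = 0b11100 = 28; 28 == 28 -> filled
(76,16): row=0b1001100, col=0b10000, row AND col = 0b0 = 0; 0 != 16 -> empty
(79,52): row=0b1001111, col=0b110100, row AND col = 0b100 = 4; 4 != 52 -> empty
(75,76): col outside [0, 75] -> not filled
(11,9): row=0b1011, col=0b1001, row AND col = 0b1001 = 9; 9 == 9 -> filled
(226,49): row=0b11100010, col=0b110001, row AND col = 0b100000 = 32; 32 != 49 -> empty
(183,111): row=0b10110111, col=0b1101111, row AND col = 0b100111 = 39; 39 != 111 -> empty

Answer: yes no no yes yes no no no yes no no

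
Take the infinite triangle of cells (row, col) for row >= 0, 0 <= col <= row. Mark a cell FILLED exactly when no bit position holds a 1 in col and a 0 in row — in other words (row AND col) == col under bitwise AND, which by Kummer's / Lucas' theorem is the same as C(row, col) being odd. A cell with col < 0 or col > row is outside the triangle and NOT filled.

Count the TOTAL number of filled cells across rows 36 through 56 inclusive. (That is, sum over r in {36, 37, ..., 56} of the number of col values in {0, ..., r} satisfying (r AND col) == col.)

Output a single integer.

Answer: 260

Derivation:
r36=100100 pc2: +4 =4
r37=100101 pc3: +8 =12
r38=100110 pc3: +8 =20
r39=100111 pc4: +16 =36
r40=101000 pc2: +4 =40
r41=101001 pc3: +8 =48
r42=101010 pc3: +8 =56
r43=101011 pc4: +16 =72
r44=101100 pc3: +8 =80
r45=101101 pc4: +16 =96
r46=101110 pc4: +16 =112
r47=101111 pc5: +32 =144
r48=110000 pc2: +4 =148
r49=110001 pc3: +8 =156
r50=110010 pc3: +8 =164
r51=110011 pc4: +16 =180
r52=110100 pc3: +8 =188
r53=110101 pc4: +16 =204
r54=110110 pc4: +16 =220
r55=110111 pc5: +32 =252
r56=111000 pc3: +8 =260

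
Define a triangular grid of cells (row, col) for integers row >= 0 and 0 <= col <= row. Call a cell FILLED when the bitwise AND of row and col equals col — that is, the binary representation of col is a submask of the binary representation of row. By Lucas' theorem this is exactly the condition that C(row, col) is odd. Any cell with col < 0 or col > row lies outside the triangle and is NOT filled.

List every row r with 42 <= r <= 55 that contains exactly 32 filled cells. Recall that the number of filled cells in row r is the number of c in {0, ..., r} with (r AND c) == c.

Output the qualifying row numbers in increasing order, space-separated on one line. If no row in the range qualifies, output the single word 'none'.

Answer: 47 55

Derivation:
Row r has 2^popcount(r) filled cells, so we need popcount(r) = log2(32) = 5.
Scan r = 42..55 and keep those with exactly 5 one-bits:
r=42=101010 popcount=3 -> skip
r=43=101011 popcount=4 -> skip
r=44=101100 popcount=3 -> skip
r=45=101101 popcount=4 -> skip
r=46=101110 popcount=4 -> skip
r=47=101111 popcount=5 -> KEEP
r=48=110000 popcount=2 -> skip
r=49=110001 popcount=3 -> skip
r=50=110010 popcount=3 -> skip
r=51=110011 popcount=4 -> skip
r=52=110100 popcount=3 -> skip
r=53=110101 popcount=4 -> skip
r=54=110110 popcount=4 -> skip
r=55=110111 popcount=5 -> KEEP
Kept rows: 47 55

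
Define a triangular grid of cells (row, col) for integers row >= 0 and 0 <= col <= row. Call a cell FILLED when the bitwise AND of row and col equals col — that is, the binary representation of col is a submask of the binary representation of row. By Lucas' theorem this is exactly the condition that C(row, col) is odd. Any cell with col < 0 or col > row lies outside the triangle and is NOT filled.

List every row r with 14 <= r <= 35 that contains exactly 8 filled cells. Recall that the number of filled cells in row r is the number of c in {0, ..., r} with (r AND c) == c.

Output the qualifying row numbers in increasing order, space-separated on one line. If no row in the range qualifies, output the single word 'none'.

Answer: 14 19 21 22 25 26 28 35

Derivation:
Row r has 2^popcount(r) filled cells, so we need popcount(r) = log2(8) = 3.
Scan r = 14..35 and keep those with exactly 3 one-bits:
r=14=1110 popcount=3 -> KEEP
r=15=1111 popcount=4 -> skip
r=16=10000 popcount=1 -> skip
r=17=10001 popcount=2 -> skip
r=18=10010 popcount=2 -> skip
r=19=10011 popcount=3 -> KEEP
r=20=10100 popcount=2 -> skip
r=21=10101 popcount=3 -> KEEP
r=22=10110 popcount=3 -> KEEP
r=23=10111 popcount=4 -> skip
r=24=11000 popcount=2 -> skip
r=25=11001 popcount=3 -> KEEP
r=26=11010 popcount=3 -> KEEP
r=27=11011 popcount=4 -> skip
r=28=11100 popcount=3 -> KEEP
r=29=11101 popcount=4 -> skip
r=30=11110 popcount=4 -> skip
r=31=11111 popcount=5 -> skip
r=32=100000 popcount=1 -> skip
r=33=100001 popcount=2 -> skip
r=34=100010 popcount=2 -> skip
r=35=100011 popcount=3 -> KEEP
Kept rows: 14 19 21 22 25 26 28 35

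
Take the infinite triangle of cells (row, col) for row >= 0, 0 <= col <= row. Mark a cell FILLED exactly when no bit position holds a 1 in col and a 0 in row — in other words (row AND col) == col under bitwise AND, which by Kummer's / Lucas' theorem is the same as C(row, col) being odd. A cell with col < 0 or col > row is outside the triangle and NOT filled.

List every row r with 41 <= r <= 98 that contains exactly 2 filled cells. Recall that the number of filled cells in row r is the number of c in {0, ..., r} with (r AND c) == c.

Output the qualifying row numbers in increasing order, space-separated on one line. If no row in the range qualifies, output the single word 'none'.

Answer: 64

Derivation:
Row r has 2^popcount(r) filled cells, so we need popcount(r) = log2(2) = 1.
Scan r = 41..98 and keep those with exactly 1 one-bits:
r=41=101001 popcount=3 -> skip
r=42=101010 popcount=3 -> skip
r=43=101011 popcount=4 -> skip
r=44=101100 popcount=3 -> skip
r=45=101101 popcount=4 -> skip
r=46=101110 popcount=4 -> skip
r=47=101111 popcount=5 -> skip
r=48=110000 popcount=2 -> skip
r=49=110001 popcount=3 -> skip
r=50=110010 popcount=3 -> skip
r=51=110011 popcount=4 -> skip
r=52=110100 popcount=3 -> skip
r=53=110101 popcount=4 -> skip
r=54=110110 popcount=4 -> skip
r=55=110111 popcount=5 -> skip
r=56=111000 popcount=3 -> skip
r=57=111001 popcount=4 -> skip
r=58=111010 popcount=4 -> skip
r=59=111011 popcount=5 -> skip
r=60=111100 popcount=4 -> skip
r=61=111101 popcount=5 -> skip
r=62=111110 popcount=5 -> skip
r=63=111111 popcount=6 -> skip
r=64=1000000 popcount=1 -> KEEP
r=65=1000001 popcount=2 -> skip
r=66=1000010 popcount=2 -> skip
r=67=1000011 popcount=3 -> skip
r=68=1000100 popcount=2 -> skip
r=69=1000101 popcount=3 -> skip
r=70=1000110 popcount=3 -> skip
r=71=1000111 popcount=4 -> skip
r=72=1001000 popcount=2 -> skip
r=73=1001001 popcount=3 -> skip
r=74=1001010 popcount=3 -> skip
r=75=1001011 popcount=4 -> skip
r=76=1001100 popcount=3 -> skip
r=77=1001101 popcount=4 -> skip
r=78=1001110 popcount=4 -> skip
r=79=1001111 popcount=5 -> skip
r=80=1010000 popcount=2 -> skip
r=81=1010001 popcount=3 -> skip
r=82=1010010 popcount=3 -> skip
r=83=1010011 popcount=4 -> skip
r=84=1010100 popcount=3 -> skip
r=85=1010101 popcount=4 -> skip
r=86=1010110 popcount=4 -> skip
r=87=1010111 popcount=5 -> skip
r=88=1011000 popcount=3 -> skip
r=89=1011001 popcount=4 -> skip
r=90=1011010 popcount=4 -> skip
r=91=1011011 popcount=5 -> skip
r=92=1011100 popcount=4 -> skip
r=93=1011101 popcount=5 -> skip
r=94=1011110 popcount=5 -> skip
r=95=1011111 popcount=6 -> skip
r=96=1100000 popcount=2 -> skip
r=97=1100001 popcount=3 -> skip
r=98=1100010 popcount=3 -> skip
Kept rows: 64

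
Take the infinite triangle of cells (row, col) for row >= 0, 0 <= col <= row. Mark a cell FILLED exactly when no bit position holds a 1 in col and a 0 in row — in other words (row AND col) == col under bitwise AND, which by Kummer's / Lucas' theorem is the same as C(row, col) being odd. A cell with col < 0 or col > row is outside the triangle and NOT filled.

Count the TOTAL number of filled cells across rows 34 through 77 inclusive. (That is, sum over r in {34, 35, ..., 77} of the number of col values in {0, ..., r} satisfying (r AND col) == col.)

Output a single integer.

r34=100010 pc2: +4 =4
r35=100011 pc3: +8 =12
r36=100100 pc2: +4 =16
r37=100101 pc3: +8 =24
r38=100110 pc3: +8 =32
r39=100111 pc4: +16 =48
r40=101000 pc2: +4 =52
r41=101001 pc3: +8 =60
r42=101010 pc3: +8 =68
r43=101011 pc4: +16 =84
r44=101100 pc3: +8 =92
r45=101101 pc4: +16 =108
r46=101110 pc4: +16 =124
r47=101111 pc5: +32 =156
r48=110000 pc2: +4 =160
r49=110001 pc3: +8 =168
r50=110010 pc3: +8 =176
r51=110011 pc4: +16 =192
r52=110100 pc3: +8 =200
r53=110101 pc4: +16 =216
r54=110110 pc4: +16 =232
r55=110111 pc5: +32 =264
r56=111000 pc3: +8 =272
r57=111001 pc4: +16 =288
r58=111010 pc4: +16 =304
r59=111011 pc5: +32 =336
r60=111100 pc4: +16 =352
r61=111101 pc5: +32 =384
r62=111110 pc5: +32 =416
r63=111111 pc6: +64 =480
r64=1000000 pc1: +2 =482
r65=1000001 pc2: +4 =486
r66=1000010 pc2: +4 =490
r67=1000011 pc3: +8 =498
r68=1000100 pc2: +4 =502
r69=1000101 pc3: +8 =510
r70=1000110 pc3: +8 =518
r71=1000111 pc4: +16 =534
r72=1001000 pc2: +4 =538
r73=1001001 pc3: +8 =546
r74=1001010 pc3: +8 =554
r75=1001011 pc4: +16 =570
r76=1001100 pc3: +8 =578
r77=1001101 pc4: +16 =594

Answer: 594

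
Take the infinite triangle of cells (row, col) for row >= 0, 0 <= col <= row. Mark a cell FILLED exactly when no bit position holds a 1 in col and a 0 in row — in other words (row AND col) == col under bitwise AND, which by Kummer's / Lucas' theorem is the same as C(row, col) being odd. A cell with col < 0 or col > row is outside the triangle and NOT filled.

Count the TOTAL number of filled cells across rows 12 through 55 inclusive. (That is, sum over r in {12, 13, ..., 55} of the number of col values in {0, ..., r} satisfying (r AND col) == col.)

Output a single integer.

Answer: 468

Derivation:
r12=1100 pc2: +4 =4
r13=1101 pc3: +8 =12
r14=1110 pc3: +8 =20
r15=1111 pc4: +16 =36
r16=10000 pc1: +2 =38
r17=10001 pc2: +4 =42
r18=10010 pc2: +4 =46
r19=10011 pc3: +8 =54
r20=10100 pc2: +4 =58
r21=10101 pc3: +8 =66
r22=10110 pc3: +8 =74
r23=10111 pc4: +16 =90
r24=11000 pc2: +4 =94
r25=11001 pc3: +8 =102
r26=11010 pc3: +8 =110
r27=11011 pc4: +16 =126
r28=11100 pc3: +8 =134
r29=11101 pc4: +16 =150
r30=11110 pc4: +16 =166
r31=11111 pc5: +32 =198
r32=100000 pc1: +2 =200
r33=100001 pc2: +4 =204
r34=100010 pc2: +4 =208
r35=100011 pc3: +8 =216
r36=100100 pc2: +4 =220
r37=100101 pc3: +8 =228
r38=100110 pc3: +8 =236
r39=100111 pc4: +16 =252
r40=101000 pc2: +4 =256
r41=101001 pc3: +8 =264
r42=101010 pc3: +8 =272
r43=101011 pc4: +16 =288
r44=101100 pc3: +8 =296
r45=101101 pc4: +16 =312
r46=101110 pc4: +16 =328
r47=101111 pc5: +32 =360
r48=110000 pc2: +4 =364
r49=110001 pc3: +8 =372
r50=110010 pc3: +8 =380
r51=110011 pc4: +16 =396
r52=110100 pc3: +8 =404
r53=110101 pc4: +16 =420
r54=110110 pc4: +16 =436
r55=110111 pc5: +32 =468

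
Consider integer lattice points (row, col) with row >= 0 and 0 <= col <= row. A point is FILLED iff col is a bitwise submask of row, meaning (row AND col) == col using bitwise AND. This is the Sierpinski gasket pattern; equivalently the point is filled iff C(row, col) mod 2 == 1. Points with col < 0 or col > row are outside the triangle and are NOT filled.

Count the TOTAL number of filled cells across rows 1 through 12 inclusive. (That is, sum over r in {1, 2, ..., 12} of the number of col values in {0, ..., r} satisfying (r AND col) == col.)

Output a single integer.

Answer: 48

Derivation:
r1=1 pc1: +2 =2
r2=10 pc1: +2 =4
r3=11 pc2: +4 =8
r4=100 pc1: +2 =10
r5=101 pc2: +4 =14
r6=110 pc2: +4 =18
r7=111 pc3: +8 =26
r8=1000 pc1: +2 =28
r9=1001 pc2: +4 =32
r10=1010 pc2: +4 =36
r11=1011 pc3: +8 =44
r12=1100 pc2: +4 =48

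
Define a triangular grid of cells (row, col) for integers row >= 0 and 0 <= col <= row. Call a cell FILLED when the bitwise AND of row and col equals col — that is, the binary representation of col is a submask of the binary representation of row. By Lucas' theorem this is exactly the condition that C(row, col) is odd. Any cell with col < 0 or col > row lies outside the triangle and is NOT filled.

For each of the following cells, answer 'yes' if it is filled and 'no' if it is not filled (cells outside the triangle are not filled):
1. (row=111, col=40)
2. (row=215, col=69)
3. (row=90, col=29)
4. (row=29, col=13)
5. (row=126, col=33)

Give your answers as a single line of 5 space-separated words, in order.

Answer: yes yes no yes no

Derivation:
(111,40): row=0b1101111, col=0b101000, row AND col = 0b101000 = 40; 40 == 40 -> filled
(215,69): row=0b11010111, col=0b1000101, row AND col = 0b1000101 = 69; 69 == 69 -> filled
(90,29): row=0b1011010, col=0b11101, row AND col = 0b11000 = 24; 24 != 29 -> empty
(29,13): row=0b11101, col=0b1101, row AND col = 0b1101 = 13; 13 == 13 -> filled
(126,33): row=0b1111110, col=0b100001, row AND col = 0b100000 = 32; 32 != 33 -> empty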